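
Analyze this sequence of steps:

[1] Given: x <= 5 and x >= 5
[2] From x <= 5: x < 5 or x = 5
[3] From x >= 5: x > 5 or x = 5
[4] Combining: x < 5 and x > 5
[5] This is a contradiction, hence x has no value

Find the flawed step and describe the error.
Step 4: Combining: x < 5 and x > 5

Step 4 incorrectly combines the conditions. From x <= 5 and x >= 5, the intersection is x = 5. The error treats the 'or' cases as 'and' requirements. The correct conclusion is that x = 5 is the unique solution, not that no solution exists.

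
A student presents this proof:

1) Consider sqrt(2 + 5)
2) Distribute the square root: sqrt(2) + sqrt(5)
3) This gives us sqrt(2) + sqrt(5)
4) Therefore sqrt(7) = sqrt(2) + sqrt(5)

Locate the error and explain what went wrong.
Step 2: Distribute the square root: sqrt(2) + sqrt(5)

Step 2 incorrectly 'distributes' the square root over addition. The square root function does not distribute: sqrt(a + b) ≠ sqrt(a) + sqrt(b). In fact, sqrt(2 + 5) = sqrt(7) ≈ 2.6458, while sqrt(2) + sqrt(5) ≈ 3.6503.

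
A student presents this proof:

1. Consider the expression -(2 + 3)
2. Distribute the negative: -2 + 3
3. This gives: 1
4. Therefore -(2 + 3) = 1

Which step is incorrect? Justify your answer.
Step 2: Distribute the negative: -2 + 3

Step 2 incorrectly distributes the negative sign. The correct distribution is -(2 + 3) = -2 - 3 = -5. The negative must be applied to both terms, not just the first. The error treats -(2 + 3) as -2 + 3, which equals 1 instead of -5.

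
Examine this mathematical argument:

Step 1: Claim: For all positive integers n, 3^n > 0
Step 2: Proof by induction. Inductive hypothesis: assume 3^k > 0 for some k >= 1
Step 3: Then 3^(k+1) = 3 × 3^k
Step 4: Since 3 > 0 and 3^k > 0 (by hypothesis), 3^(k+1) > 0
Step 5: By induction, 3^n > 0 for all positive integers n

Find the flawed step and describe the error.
Step 5: By induction, 3^n > 0 for all positive integers n

Step 5 concludes the proof by induction, but no base case was ever established. A valid induction proof requires: (1) a base case proving 3^1 > 0, and (2) an inductive step showing IF 3^k > 0 THEN 3^(k+1) > 0. Steps 2-4 correctly establish the inductive step, but without the base case the conclusion in step 5 does not follow.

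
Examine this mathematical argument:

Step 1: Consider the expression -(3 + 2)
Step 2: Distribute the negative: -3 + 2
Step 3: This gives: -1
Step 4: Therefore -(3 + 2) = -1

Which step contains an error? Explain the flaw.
Step 2: Distribute the negative: -3 + 2

Step 2 incorrectly distributes the negative sign. The correct distribution is -(3 + 2) = -3 - 2 = -5. The negative must be applied to both terms, not just the first. The error treats -(3 + 2) as -3 + 2, which equals -1 instead of -5.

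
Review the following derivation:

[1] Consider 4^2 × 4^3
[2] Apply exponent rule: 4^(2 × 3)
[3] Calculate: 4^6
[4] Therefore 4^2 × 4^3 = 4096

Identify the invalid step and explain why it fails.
Step 2: Apply exponent rule: 4^(2 × 3)

Step 2 incorrectly states that a^b × a^c = a^(b×c). The correct rule is a^b × a^c = a^(b+c). The actual value is 4^2 × 4^3 = 4^5 = 1024, not 4^6 = 4096.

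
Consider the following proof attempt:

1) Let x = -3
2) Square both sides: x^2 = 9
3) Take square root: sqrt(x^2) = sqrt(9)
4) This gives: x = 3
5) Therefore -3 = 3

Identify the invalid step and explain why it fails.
Step 4: This gives: x = 3

Step 4 incorrectly states that sqrt(x^2) = x. The correct identity is sqrt(x^2) = |x|. Since x = -3 < 0, we have sqrt(x^2) = |-3| = 3, not x = -3.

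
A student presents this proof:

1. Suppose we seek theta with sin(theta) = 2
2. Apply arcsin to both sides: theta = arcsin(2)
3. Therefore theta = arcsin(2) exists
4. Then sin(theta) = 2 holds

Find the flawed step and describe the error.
Step 2: Apply arcsin to both sides: theta = arcsin(2)

Step 2 applies arcsin to 2. However, arcsin(x) is only defined for x in [-1, 1] because sin(theta) can only produce values in that range. Since |2| > 1, arcsin(2) is undefined. There is no angle whose sine equals 2.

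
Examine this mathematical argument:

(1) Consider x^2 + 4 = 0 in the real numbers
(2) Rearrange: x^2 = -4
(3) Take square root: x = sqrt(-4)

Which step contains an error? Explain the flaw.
Step 3: Take square root: x = sqrt(-4)

Step 3 takes the square root of -4, which is negative. In the real number system, the square root of a negative number is undefined. The equation x^2 + 4 = 0 has no real solutions. Square roots of negative numbers only exist in the complex numbers.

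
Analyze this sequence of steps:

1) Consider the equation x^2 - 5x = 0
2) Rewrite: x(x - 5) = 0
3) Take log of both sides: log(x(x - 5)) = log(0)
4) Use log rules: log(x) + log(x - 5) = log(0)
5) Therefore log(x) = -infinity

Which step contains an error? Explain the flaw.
Step 3: Take log of both sides: log(x(x - 5)) = log(0)

Step 3 takes the logarithm of both sides, resulting in log(0) on the right side. The logarithm is only defined for positive numbers; log(0) is undefined (approaches negative infinity). This operation is invalid.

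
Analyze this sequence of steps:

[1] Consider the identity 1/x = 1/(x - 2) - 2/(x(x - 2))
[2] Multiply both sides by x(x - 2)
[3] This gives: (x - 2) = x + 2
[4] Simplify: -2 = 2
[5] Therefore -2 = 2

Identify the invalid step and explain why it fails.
Step 3: This gives: (x - 2) = x + 2

Step 3 makes a sign error when clearing denominators. Multiplying -2/(x(x - 2)) by x(x - 2) gives -2, not +2. The correct result is (x - 2) = x - 2, which is trivially true, not (x - 2) = x + 2. (Step 1 is a valid identity: 1/(x - 2) - 2/(x(x - 2)) = (x - 2)/(x(x - 2)) = 1/x.)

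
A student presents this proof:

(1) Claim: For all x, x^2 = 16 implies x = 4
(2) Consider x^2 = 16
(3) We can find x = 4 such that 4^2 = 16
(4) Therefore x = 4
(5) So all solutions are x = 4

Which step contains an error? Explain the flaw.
Step 4: Therefore x = 4

Step 4 incorrectly concludes that x = 4 is the only solution. The proof shows that x = 4 is A solution (existence), but does not show it is the ONLY solution (uniqueness). In fact, x = -4 is also a solution since (-4)^2 = 16. Finding one solution doesn't prove there are no others.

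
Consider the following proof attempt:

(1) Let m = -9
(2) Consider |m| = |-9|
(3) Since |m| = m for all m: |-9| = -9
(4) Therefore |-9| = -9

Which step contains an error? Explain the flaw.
Step 3: Since |m| = m for all m: |-9| = -9

Step 3 incorrectly states that |m| = m for all m. The correct definition is |m| = m when m >= 0, and |m| = -m when m < 0. Since -9 < 0, we have |-9| = -(-9) = 9, not -9.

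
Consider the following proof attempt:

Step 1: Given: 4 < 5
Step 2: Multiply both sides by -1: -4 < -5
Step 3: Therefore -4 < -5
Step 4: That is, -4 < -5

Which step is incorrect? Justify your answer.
Step 2: Multiply both sides by -1: -4 < -5

Step 2 multiplies both sides by -1 but fails to reverse the inequality sign. When multiplying (or dividing) an inequality by a negative number, the direction must be reversed. Since 4 < 5, we should get -4 > -5, i.e., -4 > -5.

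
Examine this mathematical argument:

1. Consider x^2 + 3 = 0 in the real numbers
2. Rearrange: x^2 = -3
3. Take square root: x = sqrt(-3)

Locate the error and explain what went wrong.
Step 3: Take square root: x = sqrt(-3)

Step 3 takes the square root of -3, which is negative. In the real number system, the square root of a negative number is undefined. The equation x^2 + 3 = 0 has no real solutions. Square roots of negative numbers only exist in the complex numbers.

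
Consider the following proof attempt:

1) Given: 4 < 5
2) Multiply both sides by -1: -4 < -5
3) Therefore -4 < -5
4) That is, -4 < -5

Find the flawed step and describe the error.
Step 2: Multiply both sides by -1: -4 < -5

Step 2 multiplies both sides by -1 but fails to reverse the inequality sign. When multiplying (or dividing) an inequality by a negative number, the direction must be reversed. Since 4 < 5, we should get -4 > -5, i.e., -4 > -5.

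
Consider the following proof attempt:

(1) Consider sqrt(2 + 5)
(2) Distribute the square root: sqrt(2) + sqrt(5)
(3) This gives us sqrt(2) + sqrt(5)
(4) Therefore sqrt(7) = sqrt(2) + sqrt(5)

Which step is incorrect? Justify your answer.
Step 2: Distribute the square root: sqrt(2) + sqrt(5)

Step 2 incorrectly 'distributes' the square root over addition. The square root function does not distribute: sqrt(a + b) ≠ sqrt(a) + sqrt(b). In fact, sqrt(2 + 5) = sqrt(7) ≈ 2.6458, while sqrt(2) + sqrt(5) ≈ 3.6503.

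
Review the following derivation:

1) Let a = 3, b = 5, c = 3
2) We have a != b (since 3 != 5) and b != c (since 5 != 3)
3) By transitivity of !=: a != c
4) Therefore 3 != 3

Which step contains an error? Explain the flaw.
Step 3: By transitivity of !=: a != c

Step 3 incorrectly applies transitivity to the '!=' relation. Transitivity states: if a R b and b R c, then a R c. However, '!=' is not transitive. Counterexample: 3 != 5 and 5 != 3, but 3 = 3 (both equal 3). Transitivity holds for relations like <, <=, =, but not for !=.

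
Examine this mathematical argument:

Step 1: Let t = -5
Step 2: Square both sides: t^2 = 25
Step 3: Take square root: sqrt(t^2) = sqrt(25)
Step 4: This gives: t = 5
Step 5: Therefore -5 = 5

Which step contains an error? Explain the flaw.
Step 4: This gives: t = 5

Step 4 incorrectly states that sqrt(t^2) = t. The correct identity is sqrt(t^2) = |t|. Since t = -5 < 0, we have sqrt(t^2) = |-5| = 5, not t = -5.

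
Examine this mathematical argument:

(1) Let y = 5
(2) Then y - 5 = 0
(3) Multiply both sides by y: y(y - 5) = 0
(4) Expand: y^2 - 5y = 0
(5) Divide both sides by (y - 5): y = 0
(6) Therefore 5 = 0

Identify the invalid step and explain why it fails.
Step 5: Divide both sides by (y - 5): y = 0

Step 5 divides both sides by (y - 5). However, since y = 5, we have (y - 5) = 0. Division by zero is undefined, making this step invalid.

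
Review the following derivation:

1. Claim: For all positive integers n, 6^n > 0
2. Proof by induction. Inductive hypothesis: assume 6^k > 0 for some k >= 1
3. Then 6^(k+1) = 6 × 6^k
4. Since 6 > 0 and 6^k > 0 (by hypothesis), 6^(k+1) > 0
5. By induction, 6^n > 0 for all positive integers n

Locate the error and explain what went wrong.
Step 5: By induction, 6^n > 0 for all positive integers n

Step 5 concludes the proof by induction, but no base case was ever established. A valid induction proof requires: (1) a base case proving 6^1 > 0, and (2) an inductive step showing IF 6^k > 0 THEN 6^(k+1) > 0. Steps 2-4 correctly establish the inductive step, but without the base case the conclusion in step 5 does not follow.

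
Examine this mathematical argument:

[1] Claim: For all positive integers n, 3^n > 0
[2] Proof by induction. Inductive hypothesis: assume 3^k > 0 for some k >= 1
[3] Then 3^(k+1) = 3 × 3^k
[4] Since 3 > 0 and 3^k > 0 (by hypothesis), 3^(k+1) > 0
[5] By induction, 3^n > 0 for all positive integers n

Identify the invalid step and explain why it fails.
Step 5: By induction, 3^n > 0 for all positive integers n

Step 5 concludes the proof by induction, but no base case was ever established. A valid induction proof requires: (1) a base case proving 3^1 > 0, and (2) an inductive step showing IF 3^k > 0 THEN 3^(k+1) > 0. Steps 2-4 correctly establish the inductive step, but without the base case the conclusion in step 5 does not follow.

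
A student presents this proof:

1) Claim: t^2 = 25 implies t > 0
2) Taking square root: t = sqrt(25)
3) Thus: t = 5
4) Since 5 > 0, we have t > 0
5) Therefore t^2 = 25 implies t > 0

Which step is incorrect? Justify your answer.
Step 2: Taking square root: t = sqrt(25)

Step 2 takes the square root and assumes the positive root only. The equation t^2 = 25 actually has two solutions: t = 5 and t = -5. The proof silently assumes t > 0 without justification, then uses this assumption to conclude t > 0, which is circular. The counterexample t = -5 shows the claim is false.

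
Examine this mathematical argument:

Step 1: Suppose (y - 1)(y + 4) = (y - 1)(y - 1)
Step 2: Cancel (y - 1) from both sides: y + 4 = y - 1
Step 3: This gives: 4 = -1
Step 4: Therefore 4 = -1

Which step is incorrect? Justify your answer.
Step 2: Cancel (y - 1) from both sides: y + 4 = y - 1

Step 2 cancels (y - 1) from both sides. This is only valid if (y - 1) ≠ 0, i.e., y ≠ 1. When y = 1, both sides equal zero regardless of the other factors. The correct approach requires considering y = 1 as a separate case.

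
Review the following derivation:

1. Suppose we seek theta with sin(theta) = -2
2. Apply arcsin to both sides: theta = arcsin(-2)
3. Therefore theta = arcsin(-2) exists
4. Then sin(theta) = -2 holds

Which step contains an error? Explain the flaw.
Step 2: Apply arcsin to both sides: theta = arcsin(-2)

Step 2 applies arcsin to -2. However, arcsin(x) is only defined for x in [-1, 1] because sin(theta) can only produce values in that range. Since |-2| > 1, arcsin(-2) is undefined. There is no angle whose sine equals -2.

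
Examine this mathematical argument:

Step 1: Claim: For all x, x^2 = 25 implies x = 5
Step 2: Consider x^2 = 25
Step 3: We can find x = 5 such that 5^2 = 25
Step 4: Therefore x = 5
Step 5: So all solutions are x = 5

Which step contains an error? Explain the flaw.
Step 4: Therefore x = 5

Step 4 incorrectly concludes that x = 5 is the only solution. The proof shows that x = 5 is A solution (existence), but does not show it is the ONLY solution (uniqueness). In fact, x = -5 is also a solution since (-5)^2 = 25. Finding one solution doesn't prove there are no others.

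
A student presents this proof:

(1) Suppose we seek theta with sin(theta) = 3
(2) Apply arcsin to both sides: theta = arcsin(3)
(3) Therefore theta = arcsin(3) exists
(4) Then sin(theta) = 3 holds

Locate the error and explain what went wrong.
Step 2: Apply arcsin to both sides: theta = arcsin(3)

Step 2 applies arcsin to 3. However, arcsin(x) is only defined for x in [-1, 1] because sin(theta) can only produce values in that range. Since |3| > 1, arcsin(3) is undefined. There is no angle whose sine equals 3.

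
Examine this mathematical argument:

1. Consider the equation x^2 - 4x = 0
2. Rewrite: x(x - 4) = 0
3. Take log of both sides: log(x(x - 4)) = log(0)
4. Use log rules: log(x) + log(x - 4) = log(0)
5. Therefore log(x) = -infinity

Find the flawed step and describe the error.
Step 3: Take log of both sides: log(x(x - 4)) = log(0)

Step 3 takes the logarithm of both sides, resulting in log(0) on the right side. The logarithm is only defined for positive numbers; log(0) is undefined (approaches negative infinity). This operation is invalid.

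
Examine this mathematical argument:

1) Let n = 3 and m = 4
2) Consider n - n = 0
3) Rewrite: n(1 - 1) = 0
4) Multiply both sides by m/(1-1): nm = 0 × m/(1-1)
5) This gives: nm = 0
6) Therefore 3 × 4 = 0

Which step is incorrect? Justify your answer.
Step 4: Multiply both sides by m/(1-1): nm = 0 × m/(1-1)

Step 4 multiplies both sides by m/(1-1). However, 1-1 = 0, so this is multiplication by m/0, which is undefined. We cannot multiply by an undefined expression.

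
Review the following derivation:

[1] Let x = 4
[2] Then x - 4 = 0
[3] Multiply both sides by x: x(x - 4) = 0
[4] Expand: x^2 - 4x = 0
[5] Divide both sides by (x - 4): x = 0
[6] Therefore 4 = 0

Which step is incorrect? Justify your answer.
Step 5: Divide both sides by (x - 4): x = 0

Step 5 divides both sides by (x - 4). However, since x = 4, we have (x - 4) = 0. Division by zero is undefined, making this step invalid.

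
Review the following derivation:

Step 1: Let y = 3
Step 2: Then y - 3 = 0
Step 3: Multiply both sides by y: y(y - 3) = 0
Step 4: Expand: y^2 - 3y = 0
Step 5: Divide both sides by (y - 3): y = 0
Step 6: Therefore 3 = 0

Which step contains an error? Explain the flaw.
Step 5: Divide both sides by (y - 3): y = 0

Step 5 divides both sides by (y - 3). However, since y = 3, we have (y - 3) = 0. Division by zero is undefined, making this step invalid.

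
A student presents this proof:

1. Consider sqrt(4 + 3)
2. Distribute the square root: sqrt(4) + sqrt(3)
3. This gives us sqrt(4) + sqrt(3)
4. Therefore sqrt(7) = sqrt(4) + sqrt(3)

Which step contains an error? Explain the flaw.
Step 2: Distribute the square root: sqrt(4) + sqrt(3)

Step 2 incorrectly 'distributes' the square root over addition. The square root function does not distribute: sqrt(a + b) ≠ sqrt(a) + sqrt(b). In fact, sqrt(4 + 3) = sqrt(7) ≈ 2.6458, while sqrt(4) + sqrt(3) ≈ 3.7321.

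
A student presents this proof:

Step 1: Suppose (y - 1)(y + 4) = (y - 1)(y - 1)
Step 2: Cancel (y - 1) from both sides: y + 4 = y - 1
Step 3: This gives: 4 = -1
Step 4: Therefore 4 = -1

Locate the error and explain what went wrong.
Step 2: Cancel (y - 1) from both sides: y + 4 = y - 1

Step 2 cancels (y - 1) from both sides. This is only valid if (y - 1) ≠ 0, i.e., y ≠ 1. When y = 1, both sides equal zero regardless of the other factors. The correct approach requires considering y = 1 as a separate case.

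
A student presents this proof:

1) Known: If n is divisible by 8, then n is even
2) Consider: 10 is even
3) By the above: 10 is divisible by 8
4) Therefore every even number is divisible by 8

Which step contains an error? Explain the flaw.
Step 3: By the above: 10 is divisible by 8

Step 3 commits the fallacy of affirming the consequent. The known fact 'divisible by 8 → even' does NOT imply 'even → divisible by 8'. That would be the converse, which is false. For example, 10 is even but 10 ÷ 8 = 1.25, which is not an integer.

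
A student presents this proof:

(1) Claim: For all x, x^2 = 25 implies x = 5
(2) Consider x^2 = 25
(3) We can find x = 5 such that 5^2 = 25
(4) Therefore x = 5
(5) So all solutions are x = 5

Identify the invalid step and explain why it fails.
Step 4: Therefore x = 5

Step 4 incorrectly concludes that x = 5 is the only solution. The proof shows that x = 5 is A solution (existence), but does not show it is the ONLY solution (uniqueness). In fact, x = -5 is also a solution since (-5)^2 = 25. Finding one solution doesn't prove there are no others.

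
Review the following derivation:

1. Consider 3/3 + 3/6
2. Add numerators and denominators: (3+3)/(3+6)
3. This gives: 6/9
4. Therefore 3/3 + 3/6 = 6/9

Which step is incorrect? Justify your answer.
Step 2: Add numerators and denominators: (3+3)/(3+6)

Step 2 incorrectly adds fractions by separately adding numerators and denominators. This is wrong. The correct method requires a common denominator: 3/3 + 3/6 = (3×6 + 3×3)/(3×6) = 27/18 = 3/2. The method used gives 6/9, which is different.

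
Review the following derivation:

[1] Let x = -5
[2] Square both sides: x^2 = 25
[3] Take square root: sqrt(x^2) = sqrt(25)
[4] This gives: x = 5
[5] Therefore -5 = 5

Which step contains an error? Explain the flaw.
Step 4: This gives: x = 5

Step 4 incorrectly states that sqrt(x^2) = x. The correct identity is sqrt(x^2) = |x|. Since x = -5 < 0, we have sqrt(x^2) = |-5| = 5, not x = -5.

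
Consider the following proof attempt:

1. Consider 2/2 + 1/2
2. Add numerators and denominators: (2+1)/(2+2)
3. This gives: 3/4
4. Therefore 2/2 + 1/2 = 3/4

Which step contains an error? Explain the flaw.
Step 2: Add numerators and denominators: (2+1)/(2+2)

Step 2 incorrectly adds fractions by separately adding numerators and denominators. This is wrong. The correct method requires a common denominator: 2/2 + 1/2 = (2×2 + 1×2)/(2×2) = 6/4 = 3/2. The method used gives 3/4, which is different.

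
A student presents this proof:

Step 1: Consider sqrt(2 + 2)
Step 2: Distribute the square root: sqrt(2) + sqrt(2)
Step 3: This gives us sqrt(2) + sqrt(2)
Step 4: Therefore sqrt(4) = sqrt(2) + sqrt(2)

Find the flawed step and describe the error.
Step 2: Distribute the square root: sqrt(2) + sqrt(2)

Step 2 incorrectly 'distributes' the square root over addition. The square root function does not distribute: sqrt(a + b) ≠ sqrt(a) + sqrt(b). In fact, sqrt(2 + 2) = sqrt(4) ≈ 2.0000, while sqrt(2) + sqrt(2) ≈ 2.8284.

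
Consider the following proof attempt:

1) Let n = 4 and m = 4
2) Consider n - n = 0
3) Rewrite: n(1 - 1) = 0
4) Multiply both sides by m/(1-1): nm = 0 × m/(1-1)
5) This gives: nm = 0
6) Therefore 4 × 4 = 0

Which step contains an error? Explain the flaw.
Step 4: Multiply both sides by m/(1-1): nm = 0 × m/(1-1)

Step 4 multiplies both sides by m/(1-1). However, 1-1 = 0, so this is multiplication by m/0, which is undefined. We cannot multiply by an undefined expression.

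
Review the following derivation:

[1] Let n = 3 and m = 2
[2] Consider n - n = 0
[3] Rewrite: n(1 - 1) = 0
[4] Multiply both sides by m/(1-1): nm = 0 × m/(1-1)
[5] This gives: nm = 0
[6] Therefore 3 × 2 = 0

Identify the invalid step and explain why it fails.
Step 4: Multiply both sides by m/(1-1): nm = 0 × m/(1-1)

Step 4 multiplies both sides by m/(1-1). However, 1-1 = 0, so this is multiplication by m/0, which is undefined. We cannot multiply by an undefined expression.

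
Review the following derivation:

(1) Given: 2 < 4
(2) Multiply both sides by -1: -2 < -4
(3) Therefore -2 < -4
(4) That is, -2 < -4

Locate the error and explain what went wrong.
Step 2: Multiply both sides by -1: -2 < -4

Step 2 multiplies both sides by -1 but fails to reverse the inequality sign. When multiplying (or dividing) an inequality by a negative number, the direction must be reversed. Since 2 < 4, we should get -2 > -4, i.e., -2 > -4.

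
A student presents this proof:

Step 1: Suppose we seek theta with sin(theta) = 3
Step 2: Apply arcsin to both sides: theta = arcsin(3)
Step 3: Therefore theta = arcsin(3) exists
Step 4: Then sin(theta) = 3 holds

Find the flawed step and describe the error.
Step 2: Apply arcsin to both sides: theta = arcsin(3)

Step 2 applies arcsin to 3. However, arcsin(x) is only defined for x in [-1, 1] because sin(theta) can only produce values in that range. Since |3| > 1, arcsin(3) is undefined. There is no angle whose sine equals 3.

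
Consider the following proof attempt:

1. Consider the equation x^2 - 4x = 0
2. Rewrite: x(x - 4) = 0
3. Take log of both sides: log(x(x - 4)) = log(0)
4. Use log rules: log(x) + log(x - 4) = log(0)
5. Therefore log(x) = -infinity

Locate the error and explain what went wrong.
Step 3: Take log of both sides: log(x(x - 4)) = log(0)

Step 3 takes the logarithm of both sides, resulting in log(0) on the right side. The logarithm is only defined for positive numbers; log(0) is undefined (approaches negative infinity). This operation is invalid.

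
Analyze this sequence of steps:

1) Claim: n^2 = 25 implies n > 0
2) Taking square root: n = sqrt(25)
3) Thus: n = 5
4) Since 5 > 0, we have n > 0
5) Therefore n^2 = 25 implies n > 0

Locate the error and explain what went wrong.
Step 2: Taking square root: n = sqrt(25)

Step 2 takes the square root and assumes the positive root only. The equation n^2 = 25 actually has two solutions: n = 5 and n = -5. The proof silently assumes n > 0 without justification, then uses this assumption to conclude n > 0, which is circular. The counterexample n = -5 shows the claim is false.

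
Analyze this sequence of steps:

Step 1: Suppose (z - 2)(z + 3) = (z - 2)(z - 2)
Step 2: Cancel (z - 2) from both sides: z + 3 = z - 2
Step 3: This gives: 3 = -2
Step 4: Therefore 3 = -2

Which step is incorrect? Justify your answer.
Step 2: Cancel (z - 2) from both sides: z + 3 = z - 2

Step 2 cancels (z - 2) from both sides. This is only valid if (z - 2) ≠ 0, i.e., z ≠ 2. When z = 2, both sides equal zero regardless of the other factors. The correct approach requires considering z = 2 as a separate case.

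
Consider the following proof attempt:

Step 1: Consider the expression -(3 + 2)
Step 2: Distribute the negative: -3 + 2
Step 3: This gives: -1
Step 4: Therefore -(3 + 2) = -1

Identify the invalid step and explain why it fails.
Step 2: Distribute the negative: -3 + 2

Step 2 incorrectly distributes the negative sign. The correct distribution is -(3 + 2) = -3 - 2 = -5. The negative must be applied to both terms, not just the first. The error treats -(3 + 2) as -3 + 2, which equals -1 instead of -5.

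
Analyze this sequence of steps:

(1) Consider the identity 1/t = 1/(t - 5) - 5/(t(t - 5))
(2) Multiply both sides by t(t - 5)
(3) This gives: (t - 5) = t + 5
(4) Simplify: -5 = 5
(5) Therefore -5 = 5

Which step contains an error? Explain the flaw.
Step 3: This gives: (t - 5) = t + 5

Step 3 makes a sign error when clearing denominators. Multiplying -5/(t(t - 5)) by t(t - 5) gives -5, not +5. The correct result is (t - 5) = t - 5, which is trivially true, not (t - 5) = t + 5. (Step 1 is a valid identity: 1/(t - 5) - 5/(t(t - 5)) = (t - 5)/(t(t - 5)) = 1/t.)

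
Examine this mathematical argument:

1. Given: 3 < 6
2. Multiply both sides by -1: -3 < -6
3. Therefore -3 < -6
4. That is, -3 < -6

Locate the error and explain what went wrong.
Step 2: Multiply both sides by -1: -3 < -6

Step 2 multiplies both sides by -1 but fails to reverse the inequality sign. When multiplying (or dividing) an inequality by a negative number, the direction must be reversed. Since 3 < 6, we should get -3 > -6, i.e., -3 > -6.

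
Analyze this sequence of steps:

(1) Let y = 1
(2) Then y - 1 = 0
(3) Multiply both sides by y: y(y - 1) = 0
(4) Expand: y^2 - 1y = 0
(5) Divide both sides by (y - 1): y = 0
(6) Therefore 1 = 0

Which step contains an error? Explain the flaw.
Step 5: Divide both sides by (y - 1): y = 0

Step 5 divides both sides by (y - 1). However, since y = 1, we have (y - 1) = 0. Division by zero is undefined, making this step invalid.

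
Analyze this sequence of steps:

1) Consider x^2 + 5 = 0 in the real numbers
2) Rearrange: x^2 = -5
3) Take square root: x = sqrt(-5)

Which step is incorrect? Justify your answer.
Step 3: Take square root: x = sqrt(-5)

Step 3 takes the square root of -5, which is negative. In the real number system, the square root of a negative number is undefined. The equation x^2 + 5 = 0 has no real solutions. Square roots of negative numbers only exist in the complex numbers.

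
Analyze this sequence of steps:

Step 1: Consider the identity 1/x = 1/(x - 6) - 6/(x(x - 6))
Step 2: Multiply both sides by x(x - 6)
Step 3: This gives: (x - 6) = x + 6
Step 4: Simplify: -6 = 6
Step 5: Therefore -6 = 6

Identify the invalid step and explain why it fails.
Step 3: This gives: (x - 6) = x + 6

Step 3 makes a sign error when clearing denominators. Multiplying -6/(x(x - 6)) by x(x - 6) gives -6, not +6. The correct result is (x - 6) = x - 6, which is trivially true, not (x - 6) = x + 6. (Step 1 is a valid identity: 1/(x - 6) - 6/(x(x - 6)) = (x - 6)/(x(x - 6)) = 1/x.)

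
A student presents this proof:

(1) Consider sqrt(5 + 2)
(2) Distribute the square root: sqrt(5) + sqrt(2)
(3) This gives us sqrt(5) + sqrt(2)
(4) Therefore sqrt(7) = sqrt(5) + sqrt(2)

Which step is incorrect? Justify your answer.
Step 2: Distribute the square root: sqrt(5) + sqrt(2)

Step 2 incorrectly 'distributes' the square root over addition. The square root function does not distribute: sqrt(a + b) ≠ sqrt(a) + sqrt(b). In fact, sqrt(5 + 2) = sqrt(7) ≈ 2.6458, while sqrt(5) + sqrt(2) ≈ 3.6503.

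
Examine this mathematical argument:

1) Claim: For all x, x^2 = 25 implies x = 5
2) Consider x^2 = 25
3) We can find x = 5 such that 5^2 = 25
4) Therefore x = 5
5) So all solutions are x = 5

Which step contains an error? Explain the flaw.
Step 4: Therefore x = 5

Step 4 incorrectly concludes that x = 5 is the only solution. The proof shows that x = 5 is A solution (existence), but does not show it is the ONLY solution (uniqueness). In fact, x = -5 is also a solution since (-5)^2 = 25. Finding one solution doesn't prove there are no others.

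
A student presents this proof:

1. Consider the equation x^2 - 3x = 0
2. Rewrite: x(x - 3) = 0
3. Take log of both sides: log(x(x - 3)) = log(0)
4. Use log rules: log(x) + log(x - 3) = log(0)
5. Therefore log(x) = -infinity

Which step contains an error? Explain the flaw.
Step 3: Take log of both sides: log(x(x - 3)) = log(0)

Step 3 takes the logarithm of both sides, resulting in log(0) on the right side. The logarithm is only defined for positive numbers; log(0) is undefined (approaches negative infinity). This operation is invalid.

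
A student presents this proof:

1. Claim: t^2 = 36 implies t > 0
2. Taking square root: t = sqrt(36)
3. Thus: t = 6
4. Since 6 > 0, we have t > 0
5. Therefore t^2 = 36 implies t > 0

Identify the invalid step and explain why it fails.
Step 2: Taking square root: t = sqrt(36)

Step 2 takes the square root and assumes the positive root only. The equation t^2 = 36 actually has two solutions: t = 6 and t = -6. The proof silently assumes t > 0 without justification, then uses this assumption to conclude t > 0, which is circular. The counterexample t = -6 shows the claim is false.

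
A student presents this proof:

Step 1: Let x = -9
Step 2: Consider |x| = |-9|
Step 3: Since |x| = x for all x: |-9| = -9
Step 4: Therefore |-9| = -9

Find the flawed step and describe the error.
Step 3: Since |x| = x for all x: |-9| = -9

Step 3 incorrectly states that |x| = x for all x. The correct definition is |x| = x when x >= 0, and |x| = -x when x < 0. Since -9 < 0, we have |-9| = -(-9) = 9, not -9.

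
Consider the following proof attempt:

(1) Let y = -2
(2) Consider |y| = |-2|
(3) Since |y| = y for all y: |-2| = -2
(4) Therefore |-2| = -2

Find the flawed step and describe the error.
Step 3: Since |y| = y for all y: |-2| = -2

Step 3 incorrectly states that |y| = y for all y. The correct definition is |y| = y when y >= 0, and |y| = -y when y < 0. Since -2 < 0, we have |-2| = -(-2) = 2, not -2.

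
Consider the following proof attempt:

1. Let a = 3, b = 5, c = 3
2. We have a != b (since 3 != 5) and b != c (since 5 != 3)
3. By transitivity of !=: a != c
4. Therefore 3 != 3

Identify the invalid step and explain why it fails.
Step 3: By transitivity of !=: a != c

Step 3 incorrectly applies transitivity to the '!=' relation. Transitivity states: if a R b and b R c, then a R c. However, '!=' is not transitive. Counterexample: 3 != 5 and 5 != 3, but 3 = 3 (both equal 3). Transitivity holds for relations like <, <=, =, but not for !=.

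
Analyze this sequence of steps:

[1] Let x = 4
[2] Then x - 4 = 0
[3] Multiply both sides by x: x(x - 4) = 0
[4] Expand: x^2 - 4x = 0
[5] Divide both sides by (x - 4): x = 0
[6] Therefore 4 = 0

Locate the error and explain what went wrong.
Step 5: Divide both sides by (x - 4): x = 0

Step 5 divides both sides by (x - 4). However, since x = 4, we have (x - 4) = 0. Division by zero is undefined, making this step invalid.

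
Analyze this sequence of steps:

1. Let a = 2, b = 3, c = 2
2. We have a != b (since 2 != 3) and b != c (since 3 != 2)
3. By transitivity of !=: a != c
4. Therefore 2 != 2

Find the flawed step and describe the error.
Step 3: By transitivity of !=: a != c

Step 3 incorrectly applies transitivity to the '!=' relation. Transitivity states: if a R b and b R c, then a R c. However, '!=' is not transitive. Counterexample: 2 != 3 and 3 != 2, but 2 = 2 (both equal 2). Transitivity holds for relations like <, <=, =, but not for !=.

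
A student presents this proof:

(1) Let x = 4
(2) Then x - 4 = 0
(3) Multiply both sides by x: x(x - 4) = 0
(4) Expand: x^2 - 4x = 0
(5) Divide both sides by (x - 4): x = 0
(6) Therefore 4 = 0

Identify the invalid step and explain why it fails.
Step 5: Divide both sides by (x - 4): x = 0

Step 5 divides both sides by (x - 4). However, since x = 4, we have (x - 4) = 0. Division by zero is undefined, making this step invalid.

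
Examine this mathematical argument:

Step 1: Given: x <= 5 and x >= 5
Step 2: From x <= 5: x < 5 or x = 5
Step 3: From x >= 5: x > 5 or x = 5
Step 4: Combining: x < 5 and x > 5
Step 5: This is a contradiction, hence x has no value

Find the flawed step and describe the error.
Step 4: Combining: x < 5 and x > 5

Step 4 incorrectly combines the conditions. From x <= 5 and x >= 5, the intersection is x = 5. The error treats the 'or' cases as 'and' requirements. The correct conclusion is that x = 5 is the unique solution, not that no solution exists.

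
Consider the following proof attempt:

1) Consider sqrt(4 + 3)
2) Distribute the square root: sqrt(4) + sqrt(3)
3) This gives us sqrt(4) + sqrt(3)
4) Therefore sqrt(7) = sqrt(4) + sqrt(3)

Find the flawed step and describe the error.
Step 2: Distribute the square root: sqrt(4) + sqrt(3)

Step 2 incorrectly 'distributes' the square root over addition. The square root function does not distribute: sqrt(a + b) ≠ sqrt(a) + sqrt(b). In fact, sqrt(4 + 3) = sqrt(7) ≈ 2.6458, while sqrt(4) + sqrt(3) ≈ 3.7321.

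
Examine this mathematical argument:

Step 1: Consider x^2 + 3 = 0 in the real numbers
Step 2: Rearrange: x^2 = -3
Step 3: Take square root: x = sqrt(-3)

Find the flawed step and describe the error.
Step 3: Take square root: x = sqrt(-3)

Step 3 takes the square root of -3, which is negative. In the real number system, the square root of a negative number is undefined. The equation x^2 + 3 = 0 has no real solutions. Square roots of negative numbers only exist in the complex numbers.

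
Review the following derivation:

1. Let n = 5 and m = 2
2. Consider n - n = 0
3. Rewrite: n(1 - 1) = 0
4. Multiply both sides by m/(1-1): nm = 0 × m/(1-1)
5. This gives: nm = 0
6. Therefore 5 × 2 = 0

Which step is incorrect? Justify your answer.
Step 4: Multiply both sides by m/(1-1): nm = 0 × m/(1-1)

Step 4 multiplies both sides by m/(1-1). However, 1-1 = 0, so this is multiplication by m/0, which is undefined. We cannot multiply by an undefined expression.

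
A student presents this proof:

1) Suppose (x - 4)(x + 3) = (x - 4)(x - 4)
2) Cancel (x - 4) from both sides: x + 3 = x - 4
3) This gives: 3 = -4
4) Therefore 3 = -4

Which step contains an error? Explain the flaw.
Step 2: Cancel (x - 4) from both sides: x + 3 = x - 4

Step 2 cancels (x - 4) from both sides. This is only valid if (x - 4) ≠ 0, i.e., x ≠ 4. When x = 4, both sides equal zero regardless of the other factors. The correct approach requires considering x = 4 as a separate case.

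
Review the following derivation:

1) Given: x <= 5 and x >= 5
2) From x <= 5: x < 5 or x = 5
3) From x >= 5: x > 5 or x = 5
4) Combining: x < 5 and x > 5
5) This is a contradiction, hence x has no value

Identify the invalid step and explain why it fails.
Step 4: Combining: x < 5 and x > 5

Step 4 incorrectly combines the conditions. From x <= 5 and x >= 5, the intersection is x = 5. The error treats the 'or' cases as 'and' requirements. The correct conclusion is that x = 5 is the unique solution, not that no solution exists.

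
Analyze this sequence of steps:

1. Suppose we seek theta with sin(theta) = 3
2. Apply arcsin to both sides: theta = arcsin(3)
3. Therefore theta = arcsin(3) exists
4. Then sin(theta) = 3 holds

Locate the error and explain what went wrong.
Step 2: Apply arcsin to both sides: theta = arcsin(3)

Step 2 applies arcsin to 3. However, arcsin(x) is only defined for x in [-1, 1] because sin(theta) can only produce values in that range. Since |3| > 1, arcsin(3) is undefined. There is no angle whose sine equals 3.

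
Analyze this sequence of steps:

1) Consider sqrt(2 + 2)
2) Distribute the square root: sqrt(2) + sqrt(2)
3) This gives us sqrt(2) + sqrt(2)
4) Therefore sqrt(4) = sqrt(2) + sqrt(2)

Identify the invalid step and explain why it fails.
Step 2: Distribute the square root: sqrt(2) + sqrt(2)

Step 2 incorrectly 'distributes' the square root over addition. The square root function does not distribute: sqrt(a + b) ≠ sqrt(a) + sqrt(b). In fact, sqrt(2 + 2) = sqrt(4) ≈ 2.0000, while sqrt(2) + sqrt(2) ≈ 2.8284.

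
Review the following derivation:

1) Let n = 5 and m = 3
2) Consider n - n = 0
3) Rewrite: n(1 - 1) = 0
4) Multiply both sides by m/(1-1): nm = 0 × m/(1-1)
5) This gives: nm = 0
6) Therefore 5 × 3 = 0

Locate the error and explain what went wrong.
Step 4: Multiply both sides by m/(1-1): nm = 0 × m/(1-1)

Step 4 multiplies both sides by m/(1-1). However, 1-1 = 0, so this is multiplication by m/0, which is undefined. We cannot multiply by an undefined expression.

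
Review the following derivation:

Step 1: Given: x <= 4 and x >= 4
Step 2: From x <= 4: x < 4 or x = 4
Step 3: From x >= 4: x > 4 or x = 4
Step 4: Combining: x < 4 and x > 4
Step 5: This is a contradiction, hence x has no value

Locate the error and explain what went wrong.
Step 4: Combining: x < 4 and x > 4

Step 4 incorrectly combines the conditions. From x <= 4 and x >= 4, the intersection is x = 4. The error treats the 'or' cases as 'and' requirements. The correct conclusion is that x = 4 is the unique solution, not that no solution exists.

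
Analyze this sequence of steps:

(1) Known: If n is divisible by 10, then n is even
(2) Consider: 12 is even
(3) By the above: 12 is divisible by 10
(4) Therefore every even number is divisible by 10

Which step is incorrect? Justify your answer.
Step 3: By the above: 12 is divisible by 10

Step 3 commits the fallacy of affirming the consequent. The known fact 'divisible by 10 → even' does NOT imply 'even → divisible by 10'. That would be the converse, which is false. For example, 12 is even but 12 ÷ 10 = 1.20, which is not an integer.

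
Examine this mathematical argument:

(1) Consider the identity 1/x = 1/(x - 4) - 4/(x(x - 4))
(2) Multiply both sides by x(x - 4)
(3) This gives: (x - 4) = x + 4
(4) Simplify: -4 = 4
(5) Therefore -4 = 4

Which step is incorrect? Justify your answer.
Step 3: This gives: (x - 4) = x + 4

Step 3 makes a sign error when clearing denominators. Multiplying -4/(x(x - 4)) by x(x - 4) gives -4, not +4. The correct result is (x - 4) = x - 4, which is trivially true, not (x - 4) = x + 4. (Step 1 is a valid identity: 1/(x - 4) - 4/(x(x - 4)) = (x - 4)/(x(x - 4)) = 1/x.)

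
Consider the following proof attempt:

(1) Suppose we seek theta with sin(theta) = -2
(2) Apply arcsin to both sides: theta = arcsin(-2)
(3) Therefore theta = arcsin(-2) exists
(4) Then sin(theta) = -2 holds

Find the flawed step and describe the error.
Step 2: Apply arcsin to both sides: theta = arcsin(-2)

Step 2 applies arcsin to -2. However, arcsin(x) is only defined for x in [-1, 1] because sin(theta) can only produce values in that range. Since |-2| > 1, arcsin(-2) is undefined. There is no angle whose sine equals -2.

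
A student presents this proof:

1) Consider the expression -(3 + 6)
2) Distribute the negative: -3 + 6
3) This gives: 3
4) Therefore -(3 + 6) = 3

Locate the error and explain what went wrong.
Step 2: Distribute the negative: -3 + 6

Step 2 incorrectly distributes the negative sign. The correct distribution is -(3 + 6) = -3 - 6 = -9. The negative must be applied to both terms, not just the first. The error treats -(3 + 6) as -3 + 6, which equals 3 instead of -9.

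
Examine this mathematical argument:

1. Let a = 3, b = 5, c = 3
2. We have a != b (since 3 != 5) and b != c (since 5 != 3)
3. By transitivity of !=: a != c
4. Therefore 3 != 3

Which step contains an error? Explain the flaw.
Step 3: By transitivity of !=: a != c

Step 3 incorrectly applies transitivity to the '!=' relation. Transitivity states: if a R b and b R c, then a R c. However, '!=' is not transitive. Counterexample: 3 != 5 and 5 != 3, but 3 = 3 (both equal 3). Transitivity holds for relations like <, <=, =, but not for !=.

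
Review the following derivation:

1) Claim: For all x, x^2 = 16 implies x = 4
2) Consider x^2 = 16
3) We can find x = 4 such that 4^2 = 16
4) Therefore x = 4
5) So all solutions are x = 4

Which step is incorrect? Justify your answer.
Step 4: Therefore x = 4

Step 4 incorrectly concludes that x = 4 is the only solution. The proof shows that x = 4 is A solution (existence), but does not show it is the ONLY solution (uniqueness). In fact, x = -4 is also a solution since (-4)^2 = 16. Finding one solution doesn't prove there are no others.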